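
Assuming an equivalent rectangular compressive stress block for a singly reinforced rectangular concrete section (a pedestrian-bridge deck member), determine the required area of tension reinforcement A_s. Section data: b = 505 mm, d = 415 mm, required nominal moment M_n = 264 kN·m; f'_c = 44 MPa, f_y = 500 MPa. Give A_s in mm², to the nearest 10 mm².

A_s ≈ 1330 mm²

With M_n = 0.85 f'_c a b (d − a/2), solve the quadratic for a:
a = d − √(d² − 2M_n/(0.85 f'_c b)) = 415 − √(415² − 2 × 264×10⁶/(0.85 × 44 × 505)) = 35.17 mm.
A_s = 0.85 f'_c a b / f_y = 0.85 × 44 × 35.17 × 505 / 500 = 1328.5 mm².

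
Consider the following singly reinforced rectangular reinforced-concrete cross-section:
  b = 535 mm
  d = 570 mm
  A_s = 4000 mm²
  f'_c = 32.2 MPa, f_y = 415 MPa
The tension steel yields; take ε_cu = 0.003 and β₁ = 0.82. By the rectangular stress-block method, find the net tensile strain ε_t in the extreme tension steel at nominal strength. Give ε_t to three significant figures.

a = A_s f_y/(0.85 f'_c b) = 113.37 mm.
β₁ = 0.82, so c = a/β₁ = 113.37/0.82 = 138.26 mm.
From the linear strain diagram with ε_cu = 0.003: ε_t = 0.003 (d − c)/c = 0.003 × (570 − 138.26)/138.26 = 0.00937.
Since ε_t ≥ 0.005, the section is tension-controlled.

ε_t ≈ 0.00937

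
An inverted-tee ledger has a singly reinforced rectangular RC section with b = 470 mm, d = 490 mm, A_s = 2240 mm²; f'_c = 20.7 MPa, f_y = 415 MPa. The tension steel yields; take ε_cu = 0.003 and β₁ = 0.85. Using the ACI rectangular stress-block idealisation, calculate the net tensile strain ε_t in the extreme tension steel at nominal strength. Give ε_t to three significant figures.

ε_t ≈ 0.00812

a = A_s f_y/(0.85 f'_c b) = 112.41 mm.
β₁ = 0.85, so c = a/β₁ = 112.41/0.85 = 132.25 mm.
From the linear strain diagram with ε_cu = 0.003: ε_t = 0.003 (d − c)/c = 0.003 × (490 − 132.25)/132.25 = 0.00812.
Since ε_t ≥ 0.005, the section is tension-controlled.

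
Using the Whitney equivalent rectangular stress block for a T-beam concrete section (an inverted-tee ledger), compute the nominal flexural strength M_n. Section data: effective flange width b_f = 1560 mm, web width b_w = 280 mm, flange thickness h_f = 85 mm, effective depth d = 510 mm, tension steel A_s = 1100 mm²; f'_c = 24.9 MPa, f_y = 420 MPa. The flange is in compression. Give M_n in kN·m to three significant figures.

M_n ≈ 232 kN·m

Tension: T = A_s f_y = 1100 × 420 = 462000 N.
Try a within the flange: a = T/(0.85 f'_c b_f) = 462000/(0.85 × 24.9 × 1560) = 13.99 mm.
Since a = 13.99 ≤ h_f = 85 mm, the stress block lies entirely in the flange; analyse as a rectangular beam of width b_f.
M_n = T(d − a/2) = 462000 × (510 − 6.995) = 232.39 × 10⁶ N·mm.
M_n = 232.39 kN·m.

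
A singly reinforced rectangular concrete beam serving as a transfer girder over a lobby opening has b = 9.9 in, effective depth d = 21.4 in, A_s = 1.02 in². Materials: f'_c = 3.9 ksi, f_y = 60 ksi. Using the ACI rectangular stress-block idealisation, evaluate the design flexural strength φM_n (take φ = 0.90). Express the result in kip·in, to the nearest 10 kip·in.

φM_n ≈ 1130 kip·in

T = A_s f_y = 1.02 × 60 = 61.2 kips.
a = T/(0.85 f'_c b) = 61.2/(0.85 × 3.9 × 9.9) = 1.865 in.
M_n = T(d − a/2) = 61.2 × (21.4 − 0.9325) = 1252.6 kip·in.
φM_n = 0.90 × 1252.6 = 1127.3 kip·in.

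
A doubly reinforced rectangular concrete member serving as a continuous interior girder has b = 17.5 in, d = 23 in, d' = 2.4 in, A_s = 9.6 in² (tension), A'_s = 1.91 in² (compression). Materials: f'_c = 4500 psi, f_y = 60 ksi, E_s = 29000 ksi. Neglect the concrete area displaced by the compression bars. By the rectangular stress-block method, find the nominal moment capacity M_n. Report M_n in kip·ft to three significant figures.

Assume both steels yield.
a = (A_s − A'_s) f_y/(0.85 f'_c b) = (9.6 − 1.91) × 60/(0.85 × 4.5 × 17.5) = 6.893 in.
c = a/β₁ = 6.893/0.825 = 8.355 in; ε'_s = 0.003(c − d')/c = 0.0021 ≥ ε_y = 0.0021, so the compression steel yields.
M_n = (A_s − A'_s) f_y (d − a/2) + A'_s f_y (d − d') = 461.4 × (23 − 3.4465) + 114.6 × (23 − 2.4) = 9022.0 + 2360.8 = 11382.8 kip·in = 11382.8/12 = 948.57 kip·ft.

M_n ≈ 949 kip·ft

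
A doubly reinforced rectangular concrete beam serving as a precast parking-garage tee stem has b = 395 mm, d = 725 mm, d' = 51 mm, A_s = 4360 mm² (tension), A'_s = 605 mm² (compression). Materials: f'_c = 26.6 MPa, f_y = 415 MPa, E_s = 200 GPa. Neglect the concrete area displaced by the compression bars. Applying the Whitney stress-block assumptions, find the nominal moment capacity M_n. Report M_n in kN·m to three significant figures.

Assume both tension and compression steel yield.
Net tension couple steel: A_s − A'_s = 3755 mm².
a = (A_s − A'_s) f_y / (0.85 f'_c b) = 1558325/(0.85 × 26.6 × 395) = 174.49 mm.
c = a/β₁ = 174.49/0.85 = 205.28 mm; ε'_s = 0.003(c − d')/c = 0.0023 ≥ f_y/E_s = 0.0021, so compression steel does yield.
M_n = (A_s − A'_s) f_y (d − a/2) + A'_s f_y (d − d') = [1558325 × (725 − 87.245) + 251075 × (725 − 51)] × 10⁻⁶ = 993.83 + 169.22 = 1163.05 kN·m.

M_n ≈ 1160 kN·m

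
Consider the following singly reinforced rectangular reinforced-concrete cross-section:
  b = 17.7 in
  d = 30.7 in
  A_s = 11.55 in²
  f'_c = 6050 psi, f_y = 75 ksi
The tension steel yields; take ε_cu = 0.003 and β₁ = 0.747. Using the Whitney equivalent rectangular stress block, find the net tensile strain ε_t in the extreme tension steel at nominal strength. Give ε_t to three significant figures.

ε_t ≈ 0.00423

a = A_s f_y/(0.85 f'_c b) = 9.517 in.
β₁ = 0.747, so c = a/β₁ = 9.517/0.747 = 12.740 in.
From the linear strain diagram with ε_cu = 0.003: ε_t = 0.003 (d − c)/c = 0.003 × (30.7 − 12.740)/12.740 = 0.00423.
ε_t is between 0.004 and 0.005 — transition zone.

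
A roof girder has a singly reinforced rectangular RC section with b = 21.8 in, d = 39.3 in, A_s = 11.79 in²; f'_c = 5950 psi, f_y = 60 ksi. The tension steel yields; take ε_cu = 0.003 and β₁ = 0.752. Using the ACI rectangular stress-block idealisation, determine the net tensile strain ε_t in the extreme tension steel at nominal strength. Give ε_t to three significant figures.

a = A_s f_y/(0.85 f'_c b) = 6.416 in.
β₁ = 0.752, so c = a/β₁ = 6.416/0.752 = 8.532 in.
From the linear strain diagram with ε_cu = 0.003: ε_t = 0.003 (d − c)/c = 0.003 × (39.3 − 8.532)/8.532 = 0.0108.
Since ε_t ≥ 0.005, the section is tension-controlled.

ε_t ≈ 0.0108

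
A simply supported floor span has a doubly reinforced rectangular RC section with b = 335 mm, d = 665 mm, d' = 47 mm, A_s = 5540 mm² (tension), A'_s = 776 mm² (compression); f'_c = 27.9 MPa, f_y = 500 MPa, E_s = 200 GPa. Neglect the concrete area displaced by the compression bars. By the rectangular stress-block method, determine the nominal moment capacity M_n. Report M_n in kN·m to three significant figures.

M_n ≈ 1470 kN·m

Assume both tension and compression steel yield.
Net tension couple steel: A_s − A'_s = 4764 mm².
a = (A_s − A'_s) f_y / (0.85 f'_c b) = 2382000/(0.85 × 27.9 × 335) = 299.83 mm.
c = a/β₁ = 299.83/0.85 = 352.74 mm; ε'_s = 0.003(c − d')/c = 0.0026 ≥ f_y/E_s = 0.0025, so compression steel does yield.
M_n = (A_s − A'_s) f_y (d − a/2) + A'_s f_y (d − d') = [2382000 × (665 − 149.915) + 388000 × (665 − 47)] × 10⁻⁶ = 1226.93 + 239.78 = 1466.71 kN·m.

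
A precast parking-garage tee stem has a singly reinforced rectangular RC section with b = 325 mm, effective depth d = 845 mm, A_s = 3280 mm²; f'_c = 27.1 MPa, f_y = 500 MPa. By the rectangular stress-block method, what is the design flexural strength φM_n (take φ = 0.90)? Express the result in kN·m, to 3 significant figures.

T = A_s f_y = 3280 × 500 = 1640000 N = 1640 kN.
From C = T: a = T/(0.85 f'_c b) = 1640000/(0.85 × 27.1 × 325) = 219.06 mm.
M_n = T(d − a/2) = 1640 kN × (845 − 109.53) mm = 1206.17 kN·m.
φM_n = 0.90 × 1206.17 = 1085.55 kN·m.

φM_n ≈ 1090 kN·m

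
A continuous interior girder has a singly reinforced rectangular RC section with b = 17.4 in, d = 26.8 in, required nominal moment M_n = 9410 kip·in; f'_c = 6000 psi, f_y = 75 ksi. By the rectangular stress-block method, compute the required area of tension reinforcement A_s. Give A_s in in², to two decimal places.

From M_n = 0.85 f'_c a b (d − a/2):
a = d − √(d² − 2M_n/(0.85 f'_c b)) = 26.8 − √(26.8² − 2 × 9410/(0.85 × 6 × 17.4)) = 4.302 in.
A_s = 0.85 f'_c a b / f_y = 0.85 × 6 × 4.302 × 17.4 / 75 = 5.090 in².

A_s ≈ 5.09 in²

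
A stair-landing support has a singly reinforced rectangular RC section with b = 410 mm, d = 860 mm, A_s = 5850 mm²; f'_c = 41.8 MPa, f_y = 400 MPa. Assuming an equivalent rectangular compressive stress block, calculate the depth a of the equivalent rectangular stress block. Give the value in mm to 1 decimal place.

a ≈ 160.6 mm

T = A_s f_y = 5850 × 400 = 2340000 N = 2340 kN.
Setting C = 0.85 f'_c a b equal to T: a = 2340000/(0.85 × 41.8 × 410) = 160.6 mm.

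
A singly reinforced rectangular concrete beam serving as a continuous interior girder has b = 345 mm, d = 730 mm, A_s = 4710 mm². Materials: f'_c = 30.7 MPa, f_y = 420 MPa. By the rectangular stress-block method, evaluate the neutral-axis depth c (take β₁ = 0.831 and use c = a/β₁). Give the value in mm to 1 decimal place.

c ≈ 264.4 mm

T = A_s f_y = 4710 × 420 = 1978200 N = 1978.2 kN.
Setting C = 0.85 f'_c a b equal to T: a = 1978200/(0.85 × 30.7 × 345) = 219.732 mm.
With β₁ = 0.831, c = a/β₁ = 219.732/0.831 = 264.4 mm.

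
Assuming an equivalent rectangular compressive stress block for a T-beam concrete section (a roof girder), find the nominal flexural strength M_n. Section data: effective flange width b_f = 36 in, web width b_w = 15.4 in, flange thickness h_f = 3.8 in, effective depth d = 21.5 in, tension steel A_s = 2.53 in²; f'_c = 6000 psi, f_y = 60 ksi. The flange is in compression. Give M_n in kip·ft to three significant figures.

Tension: T = A_s f_y = 2.53 × 60 = 151.8 kips.
Try a within the flange: a = T/(0.85 f'_c b_f) = 151.8/(0.85 × 6 × 36) = 0.827 in.
Since a = 0.827 ≤ h_f = 3.8 in, the stress block lies entirely in the flange; analyse as a rectangular beam of width b_f.
M_n = T(d − a/2) = 151.8 × (21.5 − 0.4135) = 3200.9 kip·in.
M_n = 3200.9/12 = 266.74 kip·ft.

M_n ≈ 267 kip·ft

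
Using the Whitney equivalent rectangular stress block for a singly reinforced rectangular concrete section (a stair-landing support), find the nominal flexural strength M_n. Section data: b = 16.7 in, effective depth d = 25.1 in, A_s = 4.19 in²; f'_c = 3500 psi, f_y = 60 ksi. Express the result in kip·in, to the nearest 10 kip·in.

M_n ≈ 5670 kip·in

T = A_s f_y = 4.19 × 60 = 251.4 kips.
a = T/(0.85 f'_c b) = 251.4/(0.85 × 3.5 × 16.7) = 5.060 in.
M_n = T(d − a/2) = 251.4 × (25.1 − 2.53) = 5674.1 kip·in.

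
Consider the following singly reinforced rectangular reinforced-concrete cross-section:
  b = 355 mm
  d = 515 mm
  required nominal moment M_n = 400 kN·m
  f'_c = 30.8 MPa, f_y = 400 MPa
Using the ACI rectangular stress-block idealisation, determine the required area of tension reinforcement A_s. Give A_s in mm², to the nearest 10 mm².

A_s ≈ 2130 mm²

With M_n = 0.85 f'_c a b (d − a/2), solve the quadratic for a:
a = d − √(d² − 2M_n/(0.85 f'_c b)) = 515 − √(515² − 2 × 400×10⁶/(0.85 × 30.8 × 355)) = 91.74 mm.
A_s = 0.85 f'_c a b / f_y = 0.85 × 30.8 × 91.74 × 355 / 400 = 2131.6 mm².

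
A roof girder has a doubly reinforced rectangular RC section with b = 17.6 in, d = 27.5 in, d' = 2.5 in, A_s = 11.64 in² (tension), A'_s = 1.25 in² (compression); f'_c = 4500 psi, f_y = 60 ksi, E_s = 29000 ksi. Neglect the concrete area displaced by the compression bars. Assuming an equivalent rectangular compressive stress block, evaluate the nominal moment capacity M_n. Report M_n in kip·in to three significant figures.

M_n ≈ 16100 kip·in

Assume both steels yield.
a = (A_s − A'_s) f_y/(0.85 f'_c b) = (11.64 − 1.25) × 60/(0.85 × 4.5 × 17.6) = 9.260 in.
c = a/β₁ = 9.260/0.825 = 11.224 in; ε'_s = 0.003(c − d')/c = 0.0023 ≥ ε_y = 0.0021, so the compression steel yields.
M_n = (A_s − A'_s) f_y (d − a/2) + A'_s f_y (d − d') = 623.4 × (27.5 − 4.63) + 75 × (27.5 − 2.5) = 14257.2 + 1875.0 = 16132.2 kip·in.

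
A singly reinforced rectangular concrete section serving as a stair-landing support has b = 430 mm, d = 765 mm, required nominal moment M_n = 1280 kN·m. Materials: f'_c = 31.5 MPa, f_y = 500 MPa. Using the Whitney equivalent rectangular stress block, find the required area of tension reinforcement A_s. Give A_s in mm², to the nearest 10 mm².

With M_n = 0.85 f'_c a b (d − a/2), solve the quadratic for a:
a = d − √(d² − 2M_n/(0.85 f'_c b)) = 765 − √(765² − 2 × 1280×10⁶/(0.85 × 31.5 × 430)) = 162.61 mm.
A_s = 0.85 f'_c a b / f_y = 0.85 × 31.5 × 162.61 × 430 / 500 = 3744.3 mm².

A_s ≈ 3740 mm²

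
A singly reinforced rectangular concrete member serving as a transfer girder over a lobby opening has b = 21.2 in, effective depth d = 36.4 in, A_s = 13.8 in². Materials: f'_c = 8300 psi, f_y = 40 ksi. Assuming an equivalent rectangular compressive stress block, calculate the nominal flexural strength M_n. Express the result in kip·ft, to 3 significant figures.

T = A_s f_y = 13.8 × 40 = 552 kips.
a = T/(0.85 f'_c b) = 552/(0.85 × 8.3 × 21.2) = 3.691 in.
M_n = T(d − a/2) = 552 × (36.4 − 1.8455) = 19074.1 kip·in = 19074.1/12 = 1589.51 kip·ft.

M_n ≈ 1590 kip·ft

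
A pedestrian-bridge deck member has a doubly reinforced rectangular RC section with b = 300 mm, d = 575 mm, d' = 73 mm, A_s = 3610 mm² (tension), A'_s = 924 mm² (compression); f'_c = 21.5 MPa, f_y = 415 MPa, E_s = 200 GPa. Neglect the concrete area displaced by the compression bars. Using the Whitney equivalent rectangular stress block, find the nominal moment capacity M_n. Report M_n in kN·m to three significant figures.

M_n ≈ 720 kN·m

Assume both tension and compression steel yield.
Net tension couple steel: A_s − A'_s = 2686 mm².
a = (A_s − A'_s) f_y / (0.85 f'_c b) = 1114690/(0.85 × 21.5 × 300) = 203.32 mm.
c = a/β₁ = 203.32/0.85 = 239.20 mm; ε'_s = 0.003(c − d')/c = 0.0021 ≥ f_y/E_s = 0.0021, so compression steel does yield.
M_n = (A_s − A'_s) f_y (d − a/2) + A'_s f_y (d − d') = [1114690 × (575 − 101.66) + 383460 × (575 − 73)] × 10⁻⁶ = 527.63 + 192.50 = 720.13 kN·m.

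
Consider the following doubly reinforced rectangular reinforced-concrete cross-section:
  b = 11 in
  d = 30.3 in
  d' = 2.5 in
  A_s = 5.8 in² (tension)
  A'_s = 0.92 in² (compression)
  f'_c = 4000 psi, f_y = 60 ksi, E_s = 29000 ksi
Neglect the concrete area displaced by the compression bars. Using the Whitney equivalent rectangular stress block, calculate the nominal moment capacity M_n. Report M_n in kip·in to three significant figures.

Assume both steels yield.
a = (A_s − A'_s) f_y/(0.85 f'_c b) = (5.8 − 0.92) × 60/(0.85 × 4 × 11) = 7.829 in.
c = a/β₁ = 7.829/0.85 = 9.211 in; ε'_s = 0.003(c − d')/c = 0.0022 ≥ ε_y = 0.0021, so the compression steel yields.
M_n = (A_s − A'_s) f_y (d − a/2) + A'_s f_y (d − d') = 292.8 × (30.3 − 3.9145) + 55.2 × (30.3 − 2.5) = 7725.7 + 1534.6 = 9260.3 kip·in.

M_n ≈ 9260 kip·in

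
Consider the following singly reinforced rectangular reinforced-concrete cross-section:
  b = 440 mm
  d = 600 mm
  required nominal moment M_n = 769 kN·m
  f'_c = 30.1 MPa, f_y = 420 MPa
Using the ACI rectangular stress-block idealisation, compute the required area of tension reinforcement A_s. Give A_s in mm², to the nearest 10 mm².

A_s ≈ 3410 mm²

With M_n = 0.85 f'_c a b (d − a/2), solve the quadratic for a:
a = d − √(d² − 2M_n/(0.85 f'_c b)) = 600 − √(600² − 2 × 769×10⁶/(0.85 × 30.1 × 440)) = 127.37 mm.
A_s = 0.85 f'_c a b / f_y = 0.85 × 30.1 × 127.37 × 440 / 420 = 3413.9 mm².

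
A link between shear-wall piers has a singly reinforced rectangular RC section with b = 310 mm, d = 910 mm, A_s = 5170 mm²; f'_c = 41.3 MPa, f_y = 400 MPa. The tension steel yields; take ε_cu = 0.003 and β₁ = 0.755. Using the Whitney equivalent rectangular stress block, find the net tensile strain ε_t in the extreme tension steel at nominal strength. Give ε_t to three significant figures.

ε_t ≈ 0.00785

a = A_s f_y/(0.85 f'_c b) = 190.03 mm.
β₁ = 0.755, so c = a/β₁ = 190.03/0.755 = 251.70 mm.
From the linear strain diagram with ε_cu = 0.003: ε_t = 0.003 (d − c)/c = 0.003 × (910 − 251.70)/251.70 = 0.00785.
Since ε_t ≥ 0.005, the section is tension-controlled.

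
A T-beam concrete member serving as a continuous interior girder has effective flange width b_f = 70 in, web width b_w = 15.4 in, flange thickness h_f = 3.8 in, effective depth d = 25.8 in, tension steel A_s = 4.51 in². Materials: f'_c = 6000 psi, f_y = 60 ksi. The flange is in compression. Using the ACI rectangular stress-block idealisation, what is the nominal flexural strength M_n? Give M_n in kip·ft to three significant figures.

M_n ≈ 573 kip·ft

Tension: T = A_s f_y = 4.51 × 60 = 270.6 kips.
Try a within the flange: a = T/(0.85 f'_c b_f) = 270.6/(0.85 × 6 × 70) = 0.758 in.
Since a = 0.758 ≤ h_f = 3.8 in, the stress block lies entirely in the flange; analyse as a rectangular beam of width b_f.
M_n = T(d − a/2) = 270.6 × (25.8 − 0.379) = 6878.9 kip·in.
M_n = 6878.9/12 = 573.24 kip·ft.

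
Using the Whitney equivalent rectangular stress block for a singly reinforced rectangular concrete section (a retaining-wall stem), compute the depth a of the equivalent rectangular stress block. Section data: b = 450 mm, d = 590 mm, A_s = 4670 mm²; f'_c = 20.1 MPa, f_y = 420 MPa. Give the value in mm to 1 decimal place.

a ≈ 255.1 mm

T = A_s f_y = 4670 × 420 = 1961400 N = 1961.4 kN.
Setting C = 0.85 f'_c a b equal to T: a = 1961400/(0.85 × 20.1 × 450) = 255.1 mm.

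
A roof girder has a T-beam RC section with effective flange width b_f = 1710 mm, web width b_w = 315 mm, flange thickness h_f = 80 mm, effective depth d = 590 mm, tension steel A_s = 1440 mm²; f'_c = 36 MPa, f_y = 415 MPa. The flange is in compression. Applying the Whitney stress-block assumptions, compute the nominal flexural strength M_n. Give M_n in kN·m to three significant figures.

Tension: T = A_s f_y = 1440 × 415 = 597600 N.
Try a within the flange: a = T/(0.85 f'_c b_f) = 597600/(0.85 × 36 × 1710) = 11.42 mm.
Since a = 11.42 ≤ h_f = 80 mm, the stress block lies entirely in the flange; analyse as a rectangular beam of width b_f.
M_n = T(d − a/2) = 597600 × (590 − 5.71) = 349.17 × 10⁶ N·mm.
M_n = 349.17 kN·m.

M_n ≈ 349 kN·m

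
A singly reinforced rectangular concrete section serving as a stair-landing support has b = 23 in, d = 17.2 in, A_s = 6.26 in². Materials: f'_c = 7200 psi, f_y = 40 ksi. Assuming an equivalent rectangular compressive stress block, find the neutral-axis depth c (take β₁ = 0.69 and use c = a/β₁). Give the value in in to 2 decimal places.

c ≈ 2.58 in

T = A_s f_y = 6.26 × 40 = 250.4 kips.
a = T/(0.85 f'_c b) = 250.4/(0.85 × 7.2 × 23) = 1.7789 in.
With β₁ = 0.69, c = a/β₁ = 1.7789/0.69 = 2.58 in.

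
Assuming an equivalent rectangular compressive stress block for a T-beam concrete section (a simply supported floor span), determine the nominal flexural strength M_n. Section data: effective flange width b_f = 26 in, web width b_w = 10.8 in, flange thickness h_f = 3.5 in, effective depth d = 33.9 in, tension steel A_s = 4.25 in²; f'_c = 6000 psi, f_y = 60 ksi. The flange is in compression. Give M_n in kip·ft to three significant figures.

M_n ≈ 700 kip·ft

Tension: T = A_s f_y = 4.25 × 60 = 255 kips.
Try a within the flange: a = T/(0.85 f'_c b_f) = 255/(0.85 × 6 × 26) = 1.923 in.
Since a = 1.923 ≤ h_f = 3.5 in, the stress block lies entirely in the flange; analyse as a rectangular beam of width b_f.
M_n = T(d − a/2) = 255 × (33.9 − 0.9615) = 8399.3 kip·in.
M_n = 8399.3/12 = 699.94 kip·ft.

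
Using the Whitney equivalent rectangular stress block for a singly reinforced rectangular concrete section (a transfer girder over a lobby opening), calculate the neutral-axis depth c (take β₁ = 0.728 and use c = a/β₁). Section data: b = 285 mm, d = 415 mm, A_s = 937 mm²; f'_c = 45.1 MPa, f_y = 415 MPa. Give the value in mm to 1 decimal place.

c ≈ 48.9 mm

T = A_s f_y = 937 × 415 = 388855 N = 388.855 kN.
Setting C = 0.85 f'_c a b equal to T: a = 388855/(0.85 × 45.1 × 285) = 35.592 mm.
With β₁ = 0.728, c = a/β₁ = 35.592/0.728 = 48.9 mm.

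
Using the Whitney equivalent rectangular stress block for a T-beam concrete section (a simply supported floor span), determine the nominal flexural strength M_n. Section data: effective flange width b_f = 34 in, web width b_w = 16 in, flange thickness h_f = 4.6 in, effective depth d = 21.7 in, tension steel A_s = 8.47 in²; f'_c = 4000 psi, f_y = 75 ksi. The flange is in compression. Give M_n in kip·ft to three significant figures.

M_n ≈ 999 kip·ft

Tension: T = A_s f_y = 8.47 × 75 = 635.25 kips.
Try a within the flange: a = T/(0.85 f'_c b_f) = 635.25/(0.85 × 4 × 34) = 5.495 in.
a = 5.495 > h_f = 4.6 in: the block extends into the web. Split into flange-overhang and web parts.
C_f = 0.85 f'_c (b_f − b_w) h_f = 0.85 × 4 × (34 − 16) × 4.6 = 281.5 kips.
Remaining web compression depth: a_w = (T − C_f)/(0.85 f'_c b_w) = (635.25 − 281.5)/(0.85 × 4 × 16) = 6.503 in.
M_n = C_f(d − h_f/2) + (T − C_f)(d − a_w/2) = 281.5 × (21.7 − 2.3) + 353.75 × (21.7 − 3.2515) = 5461.1 + 6526.2 = 11987.3 kip·in.
M_n = 11987.3/12 = 998.94 kip·ft.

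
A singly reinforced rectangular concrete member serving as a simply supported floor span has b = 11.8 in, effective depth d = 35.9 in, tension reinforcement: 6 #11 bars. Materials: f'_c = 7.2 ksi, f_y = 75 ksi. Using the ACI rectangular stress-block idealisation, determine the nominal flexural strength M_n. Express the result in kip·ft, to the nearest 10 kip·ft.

A_s = 6 × 1.56 = 9.36 in².
T = A_s f_y = 9.36 × 75 = 702 kips.
a = T/(0.85 f'_c b) = 702/(0.85 × 7.2 × 11.8) = 9.721 in.
M_n = T(d − a/2) = 702 × (35.9 − 4.8605) = 21789.7 kip·in = 21789.7/12 = 1815.81 kip·ft.

M_n ≈ 1820 kip·ft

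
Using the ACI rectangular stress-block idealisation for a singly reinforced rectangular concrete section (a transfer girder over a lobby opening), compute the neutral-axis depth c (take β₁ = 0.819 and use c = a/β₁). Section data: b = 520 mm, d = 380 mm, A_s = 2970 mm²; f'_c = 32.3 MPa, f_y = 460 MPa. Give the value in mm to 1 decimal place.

T = A_s f_y = 2970 × 460 = 1366200 N = 1366.2 kN.
Setting C = 0.85 f'_c a b equal to T: a = 1366200/(0.85 × 32.3 × 520) = 95.695 mm.
With β₁ = 0.819, c = a/β₁ = 95.695/0.819 = 116.8 mm.

c ≈ 116.8 mm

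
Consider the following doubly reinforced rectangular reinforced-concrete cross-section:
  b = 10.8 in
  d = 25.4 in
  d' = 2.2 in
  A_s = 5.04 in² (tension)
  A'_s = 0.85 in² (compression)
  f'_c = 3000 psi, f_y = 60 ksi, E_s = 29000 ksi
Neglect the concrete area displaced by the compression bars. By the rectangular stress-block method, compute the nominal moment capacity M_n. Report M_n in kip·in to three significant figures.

M_n ≈ 6420 kip·in

Assume both steels yield.
a = (A_s − A'_s) f_y/(0.85 f'_c b) = (5.04 − 0.85) × 60/(0.85 × 3 × 10.8) = 9.129 in.
c = a/β₁ = 9.129/0.85 = 10.740 in; ε'_s = 0.003(c − d')/c = 0.0024 ≥ ε_y = 0.0021, so the compression steel yields.
M_n = (A_s − A'_s) f_y (d − a/2) + A'_s f_y (d − d') = 251.4 × (25.4 − 4.5645) + 51 × (25.4 − 2.2) = 5238.0 + 1183.2 = 6421.2 kip·in.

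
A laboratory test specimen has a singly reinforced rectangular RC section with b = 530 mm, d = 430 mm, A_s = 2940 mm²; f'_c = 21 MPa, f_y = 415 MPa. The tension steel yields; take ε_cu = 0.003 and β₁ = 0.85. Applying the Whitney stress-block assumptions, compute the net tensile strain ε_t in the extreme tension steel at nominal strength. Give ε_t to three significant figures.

a = A_s f_y/(0.85 f'_c b) = 128.97 mm.
β₁ = 0.85, so c = a/β₁ = 128.97/0.85 = 151.73 mm.
From the linear strain diagram with ε_cu = 0.003: ε_t = 0.003 (d − c)/c = 0.003 × (430 − 151.73)/151.73 = 0.00550.
Since ε_t ≥ 0.005, the section is tension-controlled.

ε_t ≈ 0.00550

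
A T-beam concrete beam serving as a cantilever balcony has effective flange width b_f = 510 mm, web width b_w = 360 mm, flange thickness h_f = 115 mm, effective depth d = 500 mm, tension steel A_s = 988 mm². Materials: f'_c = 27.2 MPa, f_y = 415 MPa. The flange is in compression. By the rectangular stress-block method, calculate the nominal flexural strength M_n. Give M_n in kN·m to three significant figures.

Tension: T = A_s f_y = 988 × 415 = 410020 N.
Try a within the flange: a = T/(0.85 f'_c b_f) = 410020/(0.85 × 27.2 × 510) = 34.77 mm.
Since a = 34.77 ≤ h_f = 115 mm, the stress block lies entirely in the flange; analyse as a rectangular beam of width b_f.
M_n = T(d − a/2) = 410020 × (500 − 17.385) = 197.88 × 10⁶ N·mm.
M_n = 197.88 kN·m.

M_n ≈ 198 kN·m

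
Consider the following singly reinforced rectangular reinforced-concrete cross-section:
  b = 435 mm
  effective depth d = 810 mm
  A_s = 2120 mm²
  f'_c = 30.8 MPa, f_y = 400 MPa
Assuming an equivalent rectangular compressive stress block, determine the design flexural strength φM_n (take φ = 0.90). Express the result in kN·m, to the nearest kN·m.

T = A_s f_y = 2120 × 400 = 848000 N = 848 kN.
From C = T: a = T/(0.85 f'_c b) = 848000/(0.85 × 30.8 × 435) = 74.46 mm.
M_n = T(d − a/2) = 848 kN × (810 − 37.23) mm = 655.31 kN·m.
φM_n = 0.90 × 655.31 = 589.78 kN·m.

φM_n ≈ 590 kN·m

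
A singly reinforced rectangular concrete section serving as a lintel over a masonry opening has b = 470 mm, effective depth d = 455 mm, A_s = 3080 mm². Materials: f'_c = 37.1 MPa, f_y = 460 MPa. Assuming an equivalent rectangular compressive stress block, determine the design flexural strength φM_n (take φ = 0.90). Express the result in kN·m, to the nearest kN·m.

φM_n ≈ 519 kN·m

T = A_s f_y = 3080 × 460 = 1416800 N = 1416.8 kN.
From C = T: a = T/(0.85 f'_c b) = 1416800/(0.85 × 37.1 × 470) = 95.59 mm.
M_n = T(d − a/2) = 1416.8 kN × (455 − 47.795) mm = 576.93 kN·m.
φM_n = 0.90 × 576.93 = 519.24 kN·m.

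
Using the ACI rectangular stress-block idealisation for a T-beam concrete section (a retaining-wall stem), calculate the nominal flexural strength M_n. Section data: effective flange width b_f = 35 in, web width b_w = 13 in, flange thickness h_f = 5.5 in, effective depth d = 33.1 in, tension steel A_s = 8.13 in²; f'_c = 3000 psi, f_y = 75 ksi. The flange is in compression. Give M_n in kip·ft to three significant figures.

M_n ≈ 1500 kip·ft

Tension: T = A_s f_y = 8.13 × 75 = 609.75 kips.
Try a within the flange: a = T/(0.85 f'_c b_f) = 609.75/(0.85 × 3 × 35) = 6.832 in.
a = 6.832 > h_f = 5.5 in: the block extends into the web. Split into flange-overhang and web parts.
C_f = 0.85 f'_c (b_f − b_w) h_f = 0.85 × 3 × (35 − 13) × 5.5 = 308.6 kips.
Remaining web compression depth: a_w = (T − C_f)/(0.85 f'_c b_w) = (609.75 − 308.6)/(0.85 × 3 × 13) = 9.084 in.
M_n = C_f(d − h_f/2) + (T − C_f)(d − a_w/2) = 308.6 × (33.1 − 2.75) + 301.15 × (33.1 − 4.542) = 9366.0 + 8600.2 = 17966.2 kip·in.
M_n = 17966.2/12 = 1497.18 kip·ft.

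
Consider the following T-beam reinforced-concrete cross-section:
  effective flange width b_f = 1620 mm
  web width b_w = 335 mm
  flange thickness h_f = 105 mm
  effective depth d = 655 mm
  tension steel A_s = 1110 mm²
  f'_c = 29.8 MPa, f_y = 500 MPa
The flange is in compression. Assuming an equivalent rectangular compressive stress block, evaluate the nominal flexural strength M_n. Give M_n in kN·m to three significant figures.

M_n ≈ 360 kN·m

Tension: T = A_s f_y = 1110 × 500 = 555000 N.
Try a within the flange: a = T/(0.85 f'_c b_f) = 555000/(0.85 × 29.8 × 1620) = 13.53 mm.
Since a = 13.53 ≤ h_f = 105 mm, the stress block lies entirely in the flange; analyse as a rectangular beam of width b_f.
M_n = T(d − a/2) = 555000 × (655 − 6.765) = 359.77 × 10⁶ N·mm.
M_n = 359.77 kN·m.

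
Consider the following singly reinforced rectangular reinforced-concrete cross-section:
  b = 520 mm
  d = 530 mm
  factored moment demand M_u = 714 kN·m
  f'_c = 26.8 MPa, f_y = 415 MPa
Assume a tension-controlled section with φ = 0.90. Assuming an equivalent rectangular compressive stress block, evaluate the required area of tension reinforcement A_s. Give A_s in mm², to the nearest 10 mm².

M_n = M_u/φ = 714/0.90 = 793.333 kN·m.
With M_n = 0.85 f'_c a b (d − a/2), solve the quadratic for a:
a = d − √(d² − 2M_n/(0.85 f'_c b)) = 530 − √(530² − 2 × 793.333×10⁶/(0.85 × 26.8 × 520)) = 146.65 mm.
A_s = 0.85 f'_c a b / f_y = 0.85 × 26.8 × 146.65 × 520 / 415 = 4185.9 mm².

A_s ≈ 4190 mm²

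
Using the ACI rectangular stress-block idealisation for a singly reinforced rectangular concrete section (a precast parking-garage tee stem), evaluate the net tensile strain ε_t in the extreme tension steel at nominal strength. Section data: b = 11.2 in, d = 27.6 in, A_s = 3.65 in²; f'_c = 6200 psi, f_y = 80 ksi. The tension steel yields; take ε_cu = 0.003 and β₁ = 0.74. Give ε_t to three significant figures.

ε_t ≈ 0.00939

a = A_s f_y/(0.85 f'_c b) = 4.947 in.
β₁ = 0.74, so c = a/β₁ = 4.947/0.74 = 6.685 in.
From the linear strain diagram with ε_cu = 0.003: ε_t = 0.003 (d − c)/c = 0.003 × (27.6 − 6.685)/6.685 = 0.00939.
Since ε_t ≥ 0.005, the section is tension-controlled.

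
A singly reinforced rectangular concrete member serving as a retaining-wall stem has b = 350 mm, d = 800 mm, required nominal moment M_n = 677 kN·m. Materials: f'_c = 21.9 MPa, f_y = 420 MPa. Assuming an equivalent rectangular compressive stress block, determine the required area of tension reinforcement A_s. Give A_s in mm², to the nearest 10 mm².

With M_n = 0.85 f'_c a b (d − a/2), solve the quadratic for a:
a = d − √(d² − 2M_n/(0.85 f'_c b)) = 800 − √(800² − 2 × 677×10⁶/(0.85 × 21.9 × 350)) = 142.60 mm.
A_s = 0.85 f'_c a b / f_y = 0.85 × 21.9 × 142.60 × 350 / 420 = 2212.1 mm².

A_s ≈ 2210 mm²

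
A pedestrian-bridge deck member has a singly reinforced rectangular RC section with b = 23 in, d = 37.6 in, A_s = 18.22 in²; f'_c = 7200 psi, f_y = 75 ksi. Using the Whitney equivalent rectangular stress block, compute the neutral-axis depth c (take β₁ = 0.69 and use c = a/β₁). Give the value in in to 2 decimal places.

c ≈ 14.07 in

T = A_s f_y = 18.22 × 75 = 1366.5 kips.
a = T/(0.85 f'_c b) = 1366.5/(0.85 × 7.2 × 23) = 9.7080 in.
With β₁ = 0.69, c = a/β₁ = 9.7080/0.69 = 14.07 in.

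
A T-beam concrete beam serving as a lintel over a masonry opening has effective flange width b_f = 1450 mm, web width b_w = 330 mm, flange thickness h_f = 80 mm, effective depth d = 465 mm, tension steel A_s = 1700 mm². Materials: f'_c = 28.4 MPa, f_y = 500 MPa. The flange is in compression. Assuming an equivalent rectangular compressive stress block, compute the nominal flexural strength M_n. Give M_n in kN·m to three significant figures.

M_n ≈ 385 kN·m

Tension: T = A_s f_y = 1700 × 500 = 850000 N.
Try a within the flange: a = T/(0.85 f'_c b_f) = 850000/(0.85 × 28.4 × 1450) = 24.28 mm.
Since a = 24.28 ≤ h_f = 80 mm, the stress block lies entirely in the flange; analyse as a rectangular beam of width b_f.
M_n = T(d − a/2) = 850000 × (465 − 12.14) = 384.93 × 10⁶ N·mm.
M_n = 384.93 kN·m.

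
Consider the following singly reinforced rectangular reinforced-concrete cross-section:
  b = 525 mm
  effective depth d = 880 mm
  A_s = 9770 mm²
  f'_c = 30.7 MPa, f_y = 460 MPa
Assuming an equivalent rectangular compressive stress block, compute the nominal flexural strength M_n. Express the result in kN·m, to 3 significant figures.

M_n ≈ 3220 kN·m

T = A_s f_y = 9770 × 460 = 4494200 N = 4494.2 kN.
From C = T: a = T/(0.85 f'_c b) = 4494200/(0.85 × 30.7 × 525) = 328.05 mm.
M_n = T(d − a/2) = 4494.2 kN × (880 − 164.025) mm = 3217.73 kN·m.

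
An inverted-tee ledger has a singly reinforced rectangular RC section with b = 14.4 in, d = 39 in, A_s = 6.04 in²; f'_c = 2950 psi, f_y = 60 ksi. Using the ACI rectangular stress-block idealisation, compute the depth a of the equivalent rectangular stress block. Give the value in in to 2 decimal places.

a ≈ 10.04 in

T = A_s f_y = 6.04 × 60 = 362.4 kips.
a = T/(0.85 f'_c b) = 362.4/(0.85 × 2.95 × 14.4) = 10.04 in.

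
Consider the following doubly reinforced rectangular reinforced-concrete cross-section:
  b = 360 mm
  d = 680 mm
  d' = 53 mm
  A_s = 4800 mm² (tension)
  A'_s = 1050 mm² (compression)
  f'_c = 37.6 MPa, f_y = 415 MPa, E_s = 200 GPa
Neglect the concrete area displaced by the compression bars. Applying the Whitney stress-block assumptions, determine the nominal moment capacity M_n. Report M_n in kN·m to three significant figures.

M_n ≈ 1230 kN·m

Assume both tension and compression steel yield.
Net tension couple steel: A_s − A'_s = 3750 mm².
a = (A_s − A'_s) f_y / (0.85 f'_c b) = 1556250/(0.85 × 37.6 × 360) = 135.26 mm.
c = a/β₁ = 135.26/0.781 = 173.19 mm; ε'_s = 0.003(c − d')/c = 0.0021 ≥ f_y/E_s = 0.0021, so compression steel does yield.
M_n = (A_s − A'_s) f_y (d − a/2) + A'_s f_y (d − d') = [1556250 × (680 − 67.63) + 435750 × (680 − 53)] × 10⁻⁶ = 953.00 + 273.22 = 1226.22 kN·m.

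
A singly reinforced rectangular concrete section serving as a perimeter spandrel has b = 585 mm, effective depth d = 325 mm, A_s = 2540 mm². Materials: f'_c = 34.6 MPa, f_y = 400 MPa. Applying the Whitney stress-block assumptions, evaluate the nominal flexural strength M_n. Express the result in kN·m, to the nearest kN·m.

M_n ≈ 300 kN·m

T = A_s f_y = 2540 × 400 = 1016000 N = 1016 kN.
From C = T: a = T/(0.85 f'_c b) = 1016000/(0.85 × 34.6 × 585) = 59.05 mm.
M_n = T(d − a/2) = 1016 kN × (325 − 29.525) mm = 300.20 kN·m.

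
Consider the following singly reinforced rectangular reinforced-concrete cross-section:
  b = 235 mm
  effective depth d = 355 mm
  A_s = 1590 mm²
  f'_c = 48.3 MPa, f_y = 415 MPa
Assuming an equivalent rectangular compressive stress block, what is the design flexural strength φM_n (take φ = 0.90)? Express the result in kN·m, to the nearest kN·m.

T = A_s f_y = 1590 × 415 = 659850 N = 659.85 kN.
From C = T: a = T/(0.85 f'_c b) = 659850/(0.85 × 48.3 × 235) = 68.39 mm.
M_n = T(d − a/2) = 659.85 kN × (355 − 34.195) mm = 211.68 kN·m.
φM_n = 0.90 × 211.68 = 190.51 kN·m.

φM_n ≈ 191 kN·m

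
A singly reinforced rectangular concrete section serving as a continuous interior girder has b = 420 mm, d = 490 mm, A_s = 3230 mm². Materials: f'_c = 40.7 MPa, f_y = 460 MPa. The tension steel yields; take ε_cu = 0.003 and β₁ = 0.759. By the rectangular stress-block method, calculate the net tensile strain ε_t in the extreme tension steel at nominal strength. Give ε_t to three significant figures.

a = A_s f_y/(0.85 f'_c b) = 102.26 mm.
β₁ = 0.759, so c = a/β₁ = 102.26/0.759 = 134.73 mm.
From the linear strain diagram with ε_cu = 0.003: ε_t = 0.003 (d − c)/c = 0.003 × (490 − 134.73)/134.73 = 0.00791.
Since ε_t ≥ 0.005, the section is tension-controlled.

ε_t ≈ 0.00791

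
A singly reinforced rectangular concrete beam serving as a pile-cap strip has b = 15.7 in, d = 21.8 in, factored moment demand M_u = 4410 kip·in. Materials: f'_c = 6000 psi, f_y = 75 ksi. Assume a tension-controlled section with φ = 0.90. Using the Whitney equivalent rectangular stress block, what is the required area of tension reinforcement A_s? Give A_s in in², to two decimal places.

M_n = M_u/φ = 4410/0.90 = 4900 kip·in.
From M_n = 0.85 f'_c a b (d − a/2):
a = d − √(d² − 2M_n/(0.85 f'_c b)) = 21.8 − √(21.8² − 2 × 4900/(0.85 × 6 × 15.7)) = 3.016 in.
A_s = 0.85 f'_c a b / f_y = 0.85 × 6 × 3.016 × 15.7 / 75 = 3.220 in².

A_s ≈ 3.22 in²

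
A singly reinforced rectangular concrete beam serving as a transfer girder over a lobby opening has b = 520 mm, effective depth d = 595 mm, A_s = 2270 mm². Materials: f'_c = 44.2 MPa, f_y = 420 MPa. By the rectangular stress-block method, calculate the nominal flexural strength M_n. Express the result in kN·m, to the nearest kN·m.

T = A_s f_y = 2270 × 420 = 953400 N = 953.4 kN.
From C = T: a = T/(0.85 f'_c b) = 953400/(0.85 × 44.2 × 520) = 48.80 mm.
M_n = T(d − a/2) = 953.4 kN × (595 − 24.4) mm = 544.01 kN·m.

M_n ≈ 544 kN·m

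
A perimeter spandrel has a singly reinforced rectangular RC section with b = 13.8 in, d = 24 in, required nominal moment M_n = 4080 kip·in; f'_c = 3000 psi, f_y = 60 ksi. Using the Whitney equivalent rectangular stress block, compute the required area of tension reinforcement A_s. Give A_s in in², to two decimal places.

A_s ≈ 3.20 in²

From M_n = 0.85 f'_c a b (d − a/2):
a = d − √(d² − 2M_n/(0.85 f'_c b)) = 24 − √(24² − 2 × 4080/(0.85 × 3 × 13.8)) = 5.450 in.
A_s = 0.85 f'_c a b / f_y = 0.85 × 3 × 5.450 × 13.8 / 60 = 3.196 in².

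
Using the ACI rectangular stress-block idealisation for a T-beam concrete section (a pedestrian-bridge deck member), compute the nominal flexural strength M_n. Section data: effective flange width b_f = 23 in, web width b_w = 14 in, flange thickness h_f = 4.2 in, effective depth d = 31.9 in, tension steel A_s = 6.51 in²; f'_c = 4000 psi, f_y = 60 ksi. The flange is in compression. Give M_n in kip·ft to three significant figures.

M_n ≈ 956 kip·ft

Tension: T = A_s f_y = 6.51 × 60 = 390.6 kips.
Try a within the flange: a = T/(0.85 f'_c b_f) = 390.6/(0.85 × 4 × 23) = 4.995 in.
a = 4.995 > h_f = 4.2 in: the block extends into the web. Split into flange-overhang and web parts.
C_f = 0.85 f'_c (b_f − b_w) h_f = 0.85 × 4 × (23 − 14) × 4.2 = 128.5 kips.
Remaining web compression depth: a_w = (T − C_f)/(0.85 f'_c b_w) = (390.6 − 128.5)/(0.85 × 4 × 14) = 5.506 in.
M_n = C_f(d − h_f/2) + (T − C_f)(d − a_w/2) = 128.5 × (31.9 − 2.1) + 262.1 × (31.9 − 2.753) = 3829.3 + 7639.4 = 11468.7 kip·in.
M_n = 11468.7/12 = 955.73 kip·ft.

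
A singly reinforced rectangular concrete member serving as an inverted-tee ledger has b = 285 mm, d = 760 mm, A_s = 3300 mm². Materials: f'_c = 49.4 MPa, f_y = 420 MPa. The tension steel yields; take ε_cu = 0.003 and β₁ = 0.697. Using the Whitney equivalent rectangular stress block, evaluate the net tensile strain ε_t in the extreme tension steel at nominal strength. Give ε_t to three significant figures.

ε_t ≈ 0.0107

a = A_s f_y/(0.85 f'_c b) = 115.82 mm.
β₁ = 0.697, so c = a/β₁ = 115.82/0.697 = 166.17 mm.
From the linear strain diagram with ε_cu = 0.003: ε_t = 0.003 (d − c)/c = 0.003 × (760 − 166.17)/166.17 = 0.0107.
Since ε_t ≥ 0.005, the section is tension-controlled.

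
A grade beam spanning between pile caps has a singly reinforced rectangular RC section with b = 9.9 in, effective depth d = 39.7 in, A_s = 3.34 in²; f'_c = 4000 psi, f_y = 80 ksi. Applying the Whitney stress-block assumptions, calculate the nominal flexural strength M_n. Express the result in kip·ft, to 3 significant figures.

T = A_s f_y = 3.34 × 80 = 267.2 kips.
a = T/(0.85 f'_c b) = 267.2/(0.85 × 4 × 9.9) = 7.938 in.
M_n = T(d − a/2) = 267.2 × (39.7 − 3.969) = 9547.3 kip·in = 9547.3/12 = 795.61 kip·ft.

M_n ≈ 796 kip·ft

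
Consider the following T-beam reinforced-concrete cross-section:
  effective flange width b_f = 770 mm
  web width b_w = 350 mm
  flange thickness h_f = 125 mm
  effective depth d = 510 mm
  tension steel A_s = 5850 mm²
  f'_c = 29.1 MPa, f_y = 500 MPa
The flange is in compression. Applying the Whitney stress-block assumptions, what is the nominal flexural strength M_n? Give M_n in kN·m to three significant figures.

M_n ≈ 1260 kN·m

Tension: T = A_s f_y = 5850 × 500 = 2925000 N.
Try a within the flange: a = T/(0.85 f'_c b_f) = 2925000/(0.85 × 29.1 × 770) = 153.58 mm.
a = 153.58 > h_f = 125 mm: the block extends into the web. Split into flange-overhang and web parts.
C_f = 0.85 f'_c (b_f − b_w) h_f = 0.85 × 29.1 × (770 − 350) × 125 = 1298588 N.
Remaining web compression depth: a_w = (T − C_f)/(0.85 f'_c b_w) = (2925000 − 1298588)/(0.85 × 29.1 × 350) = 187.87 mm.
M_n = C_f(d − h_f/2) + (T − C_f)(d − a_w/2) = 1298588 × (510 − 62.5) + 1626412 × (510 − 93.935) = 581.12 + 676.69 = 1257.81 × 10⁶ N·mm.
M_n = 1257.81 kN·m.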